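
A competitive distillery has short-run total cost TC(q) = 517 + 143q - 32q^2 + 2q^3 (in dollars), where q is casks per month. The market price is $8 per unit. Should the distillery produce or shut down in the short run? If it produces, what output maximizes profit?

Strip out fixed cost: VC = 143q - 32q^2 + 2q^3. Then AVC = 143 - 32q + 2q^2 and MC = 143 - 64q + 6q^2.
AVC is minimized where dAVC/dq = -32 + 4q = 0, at q = 8; min AVC = 143 - 32·8 + 2·8^2 = $15.
P = $8 lies below min AVC = $15; no output level covers variable cost.
Best response: produce nothing and absorb the $517 fixed cost.

Shut down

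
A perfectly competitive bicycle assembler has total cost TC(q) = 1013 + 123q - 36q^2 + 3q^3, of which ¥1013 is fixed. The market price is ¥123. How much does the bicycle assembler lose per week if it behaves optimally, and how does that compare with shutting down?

AVC = 123 - 36q + 3q^2 has its minimum ¥15 at q = 6; price ¥123 clears that bar, so the firm operates.
With MC = 123 - 72q + 9q^2, P = MC on the upward-sloping part at q* = 8.
TR = 123·8 = 984. TC = 1013 + 216 = 1229. Profit = 984 − 1229 = -¥245.
That loss of ¥245 beats the ¥1013 the firm would lose by shutting down; producing recovers ¥768 of fixed cost.

Profit = -¥245 at q = 8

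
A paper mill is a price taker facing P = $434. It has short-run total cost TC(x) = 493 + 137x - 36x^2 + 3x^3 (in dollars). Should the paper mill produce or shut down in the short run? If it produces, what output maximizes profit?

Strip out fixed cost: VC = 137x - 36x^2 + 3x^3. Then AVC = 137 - 36x + 3x^2 and MC = 137 - 72x + 9x^2.
The AVC parabola has its vertex at x = 36/6 = 6, where AVC = 137 - 36·6 + 3·6^2 = $29.
Because $434 ≥ $29, revenue can cover variable cost; the firm operates.
Solving P = MC: -297 - 72x + 9x^2 = 0 ⇒ x = -3 or 11. On the upward-sloping branch, x* = 11.
Check: AVC at x = 11 is $104 ≤ P, so revenue covers variable cost.
Profit = P·x − TC = 434·11 − 1637 = $3137.

Produce at x = 11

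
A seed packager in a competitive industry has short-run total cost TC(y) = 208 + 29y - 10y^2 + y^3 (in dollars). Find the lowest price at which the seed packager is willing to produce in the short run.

The firm shuts down when price falls below the minimum of average variable cost. AVC = VC/y = 29 - 10y + y^2.
At the minimum of AVC, MC = AVC. MC = 29 - 20y + 3y^2; setting MC = AVC gives 2y^2 - 10y = 0, so y = 5. min AVC = 4.
For P < $4 the firm produces nothing.

$4 per unit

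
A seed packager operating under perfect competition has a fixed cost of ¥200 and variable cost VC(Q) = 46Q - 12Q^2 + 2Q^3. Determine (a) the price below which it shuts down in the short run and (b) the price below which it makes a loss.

Shutdown price = ¥28; break-even price = ¥76

AVC = 46 - 12Q + 2Q^2; minimized at Q = 3, giving min AVC = ¥28. That is the shutdown price.
ATC = 200/Q + 46 - 12Q + 2Q^2. Setting dATC/dQ = −200/Q^2 − 12 + 4Q = 0 gives Q = 5 (since 4·5^3 − 12·5^2 = 200).
min ATC = 200/5 + 46 − 12·5 + 2·5^2 = ¥76. That is the break-even price.
Between these two prices the firm operates at a loss; above ¥76 it earns a profit.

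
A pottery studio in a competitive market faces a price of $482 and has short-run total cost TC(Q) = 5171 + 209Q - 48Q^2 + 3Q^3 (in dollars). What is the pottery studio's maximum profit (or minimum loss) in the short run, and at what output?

Profit = -$101 at Q = 13

AVC = 209 - 48Q + 3Q^2; min AVC = $17 at Q = 8. Since P = $482 ≥ min AVC, the firm produces.
MC = 209 - 96Q + 9Q^2. Setting P = MC and taking the root on the rising branch gives Q* = 13.
TR = 482·13 = 6266. TC = 5171 + 1196 = 6367. Profit = 6266 − 6367 = -$101.
Shutting down would mean losing the fixed cost of $5171, so operating at a loss of $101 is better by $5070.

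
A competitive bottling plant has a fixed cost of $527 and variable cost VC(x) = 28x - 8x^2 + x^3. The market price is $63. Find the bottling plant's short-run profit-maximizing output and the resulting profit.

Profit = -$233 at x = 7

AVC = 28 - 8x + x^2; min AVC = $12 at x = 4. Since P = $63 ≥ min AVC, the firm produces.
MC = 28 - 16x + 3x^2. Setting P = MC and taking the root on the rising branch gives x* = 7.
TR = 63·7 = 441. TC = 527 + 147 = 674. Profit = 441 − 674 = -$233.
By producing, the firm covers all variable cost plus $294 of fixed cost; shutting down would lose the full $527.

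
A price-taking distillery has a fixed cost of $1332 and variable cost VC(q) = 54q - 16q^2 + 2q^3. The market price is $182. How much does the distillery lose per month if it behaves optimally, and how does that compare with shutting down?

Profit = -$308 at q = 8

AVC = 54 - 16q + 2q^2; min AVC = $22 at q = 4. Since P = $182 ≥ min AVC, the firm produces.
MC = 54 - 32q + 6q^2. Setting P = MC and taking the root on the rising branch gives q* = 8.
TR = 182·8 = 1456. TC = 1332 + 432 = 1764. Profit = 1456 − 1764 = -$308.
That loss of $308 beats the $1332 the firm would lose by shutting down; producing recovers $1024 of fixed cost.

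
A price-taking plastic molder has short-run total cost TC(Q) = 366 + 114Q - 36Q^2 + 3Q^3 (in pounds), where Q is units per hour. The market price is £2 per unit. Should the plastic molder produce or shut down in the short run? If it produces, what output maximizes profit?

Variable cost is VC = 114Q - 36Q^2 + 3Q^3, so AVC = VC/Q = 114 - 36Q + 3Q^2 and MC = dTC/dQ = 114 - 72Q + 9Q^2.
AVC is minimized where dAVC/dQ = -36 + 6Q = 0, at Q = 6; min AVC = 114 - 36·6 + 3·6^2 = £6.
P = £2 lies below min AVC = £6; no output level covers variable cost.
The firm minimizes its loss by shutting down and losing only its fixed cost of £366.

Shut down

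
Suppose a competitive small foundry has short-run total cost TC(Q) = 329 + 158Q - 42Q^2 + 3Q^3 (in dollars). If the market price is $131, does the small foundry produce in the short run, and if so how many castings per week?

Produce at Q = 9

Strip out fixed cost: VC = 158Q - 42Q^2 + 3Q^3. Then AVC = 158 - 42Q + 3Q^2 and MC = 158 - 84Q + 9Q^2.
AVC is minimized where dAVC/dQ = -42 + 6Q = 0, at Q = 7; min AVC = 158 - 42·7 + 3·7^2 = $11.
Since P = $131 ≥ min AVC = $11, price covers variable cost and the firm should produce.
Set P = MC: 131 = 158 - 84Q + 9Q^2 → 27 - 84Q + 9Q^2 = 0. The roots are Q = 1/3 and Q = 9; the profit-maximizing output is on the rising part of MC, so Q* = 9.
Check: AVC at Q = 9 is $23 ≤ P, so revenue covers variable cost.
Profit = P·Q − TC = 131·9 − 536 = $643.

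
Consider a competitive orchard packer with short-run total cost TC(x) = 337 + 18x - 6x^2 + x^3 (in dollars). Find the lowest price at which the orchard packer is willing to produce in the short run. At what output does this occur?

The shutdown price is the minimum of AVC. VC = 18x - 6x^2 + x^3, so AVC = 18 - 6x + x^2.
At the minimum of AVC, MC = AVC. MC = 18 - 12x + 3x^2; setting MC = AVC gives 2x^2 - 6x = 0, so x = 3. min AVC = 9.
So the shutdown price is $9.

$9 per unit, at x = 3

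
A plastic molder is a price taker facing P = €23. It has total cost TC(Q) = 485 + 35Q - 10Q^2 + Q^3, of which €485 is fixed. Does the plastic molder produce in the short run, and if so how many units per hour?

Produce at Q = 6

Variable cost is VC = 35Q - 10Q^2 + Q^3, so AVC = VC/Q = 35 - 10Q + Q^2 and MC = dTC/dQ = 35 - 20Q + 3Q^2.
The AVC parabola has its vertex at Q = 10/2 = 5, where AVC = 35 - 10·5 + 5^2 = €10.
P = €23 exceeds min AVC = €10, so the firm stays open.
Set P = MC: 23 = 35 - 20Q + 3Q^2 → 12 - 20Q + 3Q^2 = 0. The roots are Q = 2/3 and Q = 6; the profit-maximizing output is on the rising part of MC, so Q* = 6.
Check: AVC at Q = 6 is €11 ≤ P, so revenue covers variable cost.
Profit = P·Q − TC = 23·6 − 551 = -€413, a loss, but smaller than the €485 fixed cost the firm would lose by shutting down.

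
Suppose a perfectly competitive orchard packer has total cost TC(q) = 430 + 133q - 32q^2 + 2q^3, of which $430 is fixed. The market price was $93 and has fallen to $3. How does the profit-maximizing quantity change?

Output falls from 10 to 0 (the firm shuts down)

MC = 133 - 64q + 6q^2; the shutdown threshold is min AVC = $5 (at q = 8).
At P = $93 ≥ min AVC, set P = MC on the rising branch: q = 10.
At P = $3 < min AVC = $5, price no longer covers variable cost at any output, so the firm shuts down: q = 0.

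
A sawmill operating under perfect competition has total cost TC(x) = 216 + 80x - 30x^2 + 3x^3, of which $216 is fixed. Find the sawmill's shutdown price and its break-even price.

Shutdown price = $5; break-even price = $44

AVC = 80 - 30x + 3x^2; minimized at x = 5, giving min AVC = $5. That is the shutdown price.
ATC = 216/x + 80 - 30x + 3x^2. Setting dATC/dx = −216/x^2 − 30 + 6x = 0 gives x = 6 (since 6·6^3 − 30·6^2 = 216).
min ATC = 216/6 + 80 − 30·6 + 3·6^2 = $44. That is the break-even price.
For $5 ≤ P < $44 the firm produces at a loss; below $5 it shuts down.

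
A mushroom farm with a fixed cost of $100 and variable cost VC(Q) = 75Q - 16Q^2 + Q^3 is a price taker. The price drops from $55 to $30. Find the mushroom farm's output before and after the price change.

MC = 75 - 32Q + 3Q^2; the shutdown threshold is min AVC = $11 (at Q = 8).
With P = $55 above the shutdown price, P = MC gives Q = 10.
At P = $30 ≥ min AVC, set P = MC: Q = 9. The firm stays open but cuts output.

Output falls from 10 to 9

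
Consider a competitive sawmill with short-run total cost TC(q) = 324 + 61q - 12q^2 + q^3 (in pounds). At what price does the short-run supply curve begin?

£25 per unit

Short-run supply begins at min AVC. From VC = 61q - 12q^2 + q^3, AVC = 61 - 12q + q^2.
dAVC/dq = -12 + 2q = 0 gives q = 6. min AVC = 61 - 12·6 + 6^2 = 25.
So the shutdown price is £25.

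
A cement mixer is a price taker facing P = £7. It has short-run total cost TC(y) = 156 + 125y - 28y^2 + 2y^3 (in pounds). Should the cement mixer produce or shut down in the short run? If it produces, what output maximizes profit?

From TC, MC = TC'(y) = 125 - 56y + 6y^2 and AVC = VC/y = 125 - 28y + 2y^2.
AVC hits its minimum where MC = AVC, at y = 7, giving min AVC = 125 - 28·7 + 2·7^2 = £27.
With P < min AVC (£7 < £27), every unit sold adds to the loss.
Shutting down limits the loss to fixed cost, £156.

Shut down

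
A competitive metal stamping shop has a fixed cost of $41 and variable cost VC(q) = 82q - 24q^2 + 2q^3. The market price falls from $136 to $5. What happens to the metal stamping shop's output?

AVC = 82 - 24q + 2q^2, minimized at q = 6 where min AVC = $10. MC = 82 - 48q + 6q^2.
At P = $136 ≥ min AVC, set P = MC on the rising branch: q = 9.
At P = $5 < min AVC = $10, price no longer covers variable cost at any output, so the firm shuts down: q = 0.

Output falls from 9 to 0 (the firm shuts down)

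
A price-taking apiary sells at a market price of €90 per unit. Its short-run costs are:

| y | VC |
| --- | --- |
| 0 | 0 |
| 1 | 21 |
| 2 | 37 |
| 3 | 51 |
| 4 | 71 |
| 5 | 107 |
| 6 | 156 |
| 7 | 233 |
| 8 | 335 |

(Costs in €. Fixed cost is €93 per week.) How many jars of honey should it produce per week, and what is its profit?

y = 7; profit = €304

Tabulate TR − TC: y=0: -93; y=1: -24; y=2: 50; y=3: 126; y=4: 196; y=5: 250; y=6: 291; y=7: 304; y=8: 292.
Profit is maximized at y = 7. AVC there is 233/7 = €33.29 ≤ P, so producing beats shutting down (which would give -€93).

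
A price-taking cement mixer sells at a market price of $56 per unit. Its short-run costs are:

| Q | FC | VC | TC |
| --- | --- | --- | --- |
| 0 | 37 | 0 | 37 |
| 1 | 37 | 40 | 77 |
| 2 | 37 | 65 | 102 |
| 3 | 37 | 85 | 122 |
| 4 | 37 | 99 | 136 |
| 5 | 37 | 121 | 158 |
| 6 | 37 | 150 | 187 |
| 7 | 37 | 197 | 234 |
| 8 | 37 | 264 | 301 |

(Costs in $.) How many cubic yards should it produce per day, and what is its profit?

Q = 7; profit = $158

Tabulate TR − TC: Q=0: -37; Q=1: -21; Q=2: 10; Q=3: 46; Q=4: 88; Q=5: 122; Q=6: 149; Q=7: 158; Q=8: 147.
Profit is maximized at Q = 7. AVC there is 197/7 = $28.14 ≤ P, so producing beats shutting down (which would give -$37).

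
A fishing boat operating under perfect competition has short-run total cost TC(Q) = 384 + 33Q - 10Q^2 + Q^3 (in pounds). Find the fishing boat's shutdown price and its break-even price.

Shutdown price = min AVC. AVC = 33 - 10Q + Q^2, with vertex at Q = 5 and minimum £8.
ATC = 384/Q + 33 - 10Q + Q^2. Setting dATC/dQ = −384/Q^2 − 10 + 2Q = 0 gives Q = 8 (since 2·8^3 − 10·8^2 = 384).
min ATC = 384/8 + 33 − 10·8 + 8^2 = £65. That is the break-even price.
Between these two prices the firm operates at a loss; above £65 it earns a profit.

Shutdown price = £8; break-even price = £65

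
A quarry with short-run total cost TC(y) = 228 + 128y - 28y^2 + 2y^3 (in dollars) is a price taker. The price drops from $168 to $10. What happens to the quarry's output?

Output falls from 10 to 0 (the firm shuts down)

AVC = 128 - 28y + 2y^2, minimized at y = 7 where min AVC = $30. MC = 128 - 56y + 6y^2.
At P = $168 ≥ min AVC, set P = MC on the rising branch: y = 10.
At P = $10 < min AVC = $30, price no longer covers variable cost at any output, so the firm shuts down: y = 0.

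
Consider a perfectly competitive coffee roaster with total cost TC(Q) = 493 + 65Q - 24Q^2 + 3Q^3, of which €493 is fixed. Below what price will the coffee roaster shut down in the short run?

€17 per unit

Short-run supply begins at min AVC. From VC = 65Q - 24Q^2 + 3Q^3, AVC = 65 - 24Q + 3Q^2.
At the minimum of AVC, MC = AVC. MC = 65 - 48Q + 9Q^2; setting MC = AVC gives 6Q^2 - 24Q = 0, so Q = 4. min AVC = 17.
The firm shuts down for any P below €17.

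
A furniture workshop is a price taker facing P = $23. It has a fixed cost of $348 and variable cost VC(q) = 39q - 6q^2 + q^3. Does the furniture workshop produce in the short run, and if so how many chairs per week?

Strip out fixed cost: VC = 39q - 6q^2 + q^3. Then AVC = 39 - 6q + q^2 and MC = 39 - 12q + 3q^2.
The AVC parabola has its vertex at q = 6/2 = 3, where AVC = 39 - 6·3 + 3^2 = $30.
P = $23 lies below min AVC = $30; no output level covers variable cost.
Shutting down limits the loss to fixed cost, $348.

Shut down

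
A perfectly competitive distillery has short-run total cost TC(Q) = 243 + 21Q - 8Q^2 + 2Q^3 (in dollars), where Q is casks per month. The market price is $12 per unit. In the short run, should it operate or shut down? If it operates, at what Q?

Shut down

Strip out fixed cost: VC = 21Q - 8Q^2 + 2Q^3. Then AVC = 21 - 8Q + 2Q^2 and MC = 21 - 16Q + 6Q^2.
AVC hits its minimum where MC = AVC, at Q = 2, giving min AVC = 21 - 8·2 + 2·2^2 = $13.
P = $12 lies below min AVC = $13; no output level covers variable cost.
The firm minimizes its loss by shutting down and losing only its fixed cost of $243.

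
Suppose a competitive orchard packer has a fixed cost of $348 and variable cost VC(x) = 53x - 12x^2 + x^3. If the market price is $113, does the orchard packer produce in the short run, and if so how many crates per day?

Produce at x = 10

From TC, MC = TC'(x) = 53 - 24x + 3x^2 and AVC = VC/x = 53 - 12x + x^2.
The AVC parabola has its vertex at x = 12/2 = 6, where AVC = 53 - 12·6 + 6^2 = $17.
Because $113 ≥ $17, revenue can cover variable cost; the firm operates.
Set P = MC: 113 = 53 - 24x + 3x^2 → -60 - 24x + 3x^2 = 0. The roots are x = -2 and x = 10; the profit-maximizing output is on the rising part of MC, so x* = 10.
Check: AVC at x = 10 is $33 ≤ P, so revenue covers variable cost.
Profit = P·x − TC = 113·10 − 678 = $452.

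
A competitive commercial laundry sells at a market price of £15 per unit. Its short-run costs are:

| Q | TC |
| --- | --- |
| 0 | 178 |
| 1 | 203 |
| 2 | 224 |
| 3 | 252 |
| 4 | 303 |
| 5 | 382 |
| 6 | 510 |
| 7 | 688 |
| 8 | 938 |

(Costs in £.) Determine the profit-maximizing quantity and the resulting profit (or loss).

Tabulate TR − TC: Q=0: -178; Q=1: -188; Q=2: -194; Q=3: -207; Q=4: -243; Q=5: -307; Q=6: -420; Q=7: -583; Q=8: -818.
Profit is highest at Q = 0. Equivalently, the lowest AVC in the table is 46/2 ≈ £23 at Q = 2, and P = £15 falls below it — price never covers variable cost, so the firm shuts down and loses only its fixed cost.

Q = 0 (shut down); profit = -£178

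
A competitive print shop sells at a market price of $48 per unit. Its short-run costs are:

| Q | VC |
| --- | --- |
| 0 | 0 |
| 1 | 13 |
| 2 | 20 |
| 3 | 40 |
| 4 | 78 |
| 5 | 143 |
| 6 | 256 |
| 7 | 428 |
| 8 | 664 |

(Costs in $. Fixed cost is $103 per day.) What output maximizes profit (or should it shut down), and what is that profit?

Q = 4; profit = $11

Tabulate TR − TC: Q=0: -103; Q=1: -68; Q=2: -27; Q=3: 1; Q=4: 11; Q=5: -6; Q=6: -71; Q=7: -195; Q=8: -383.
Profit is maximized at Q = 4. AVC there is 78/4 = $19.50 ≤ P, so producing beats shutting down (which would give -$103).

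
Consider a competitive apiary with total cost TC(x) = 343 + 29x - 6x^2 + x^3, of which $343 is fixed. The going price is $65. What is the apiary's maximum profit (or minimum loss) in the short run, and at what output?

Profit = -$127 at x = 6

AVC = 29 - 6x + x^2 has its minimum $20 at x = 3; price $65 clears that bar, so the firm operates.
MC = 29 - 12x + 3x^2. Setting P = MC and taking the root on the rising branch gives x* = 6.
TR = 65·6 = 390. TC = 343 + 174 = 517. Profit = 390 − 517 = -$127.
That loss of $127 beats the $343 the firm would lose by shutting down; producing recovers $216 of fixed cost.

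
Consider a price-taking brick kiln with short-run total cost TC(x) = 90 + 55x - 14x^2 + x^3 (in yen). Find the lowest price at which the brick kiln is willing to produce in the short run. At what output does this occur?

Short-run supply begins at min AVC. From VC = 55x - 14x^2 + x^3, AVC = 55 - 14x + x^2.
At the minimum of AVC, MC = AVC. MC = 55 - 28x + 3x^2; setting MC = AVC gives 2x^2 - 14x = 0, so x = 7. min AVC = 6.
For P < ¥6 the firm produces nothing.

¥6 per unit, at x = 7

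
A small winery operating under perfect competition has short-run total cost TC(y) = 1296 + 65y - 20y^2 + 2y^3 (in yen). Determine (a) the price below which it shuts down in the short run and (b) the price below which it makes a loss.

AVC = 65 - 20y + 2y^2; minimized at y = 5, giving min AVC = ¥15. That is the shutdown price.
ATC = 1296/y + 65 - 20y + 2y^2. Setting dATC/dy = −1296/y^2 − 20 + 4y = 0 gives y = 9 (since 4·9^3 − 20·9^2 = 1296).
min ATC = 1296/9 + 65 − 20·9 + 2·9^2 = ¥191. That is the break-even price.
Between these two prices the firm operates at a loss; above ¥191 it earns a profit.

Shutdown price = ¥15; break-even price = ¥191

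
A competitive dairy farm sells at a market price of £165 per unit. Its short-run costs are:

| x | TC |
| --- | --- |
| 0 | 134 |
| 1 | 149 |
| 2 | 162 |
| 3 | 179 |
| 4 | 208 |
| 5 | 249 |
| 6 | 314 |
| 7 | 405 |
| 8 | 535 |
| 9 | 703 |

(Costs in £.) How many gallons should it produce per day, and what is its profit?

x = 8; profit = £785

Tabulate TR − TC: x=0: -134; x=1: 16; x=2: 168; x=3: 316; x=4: 452; x=5: 576; x=6: 676; x=7: 750; x=8: 785; x=9: 782.
Profit is maximized at x = 8. AVC there is 401/8 = £50.12 ≤ P, so producing beats shutting down (which would give -£134).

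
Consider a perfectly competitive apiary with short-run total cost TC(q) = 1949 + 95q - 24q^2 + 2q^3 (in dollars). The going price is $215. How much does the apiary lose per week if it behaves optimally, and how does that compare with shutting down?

AVC = 95 - 24q + 2q^2; min AVC = $23 at q = 6. Since P = $215 ≥ min AVC, the firm produces.
MC = 95 - 48q + 6q^2. Setting P = MC and taking the root on the rising branch gives q* = 10.
TR = 215·10 = 2150. TC = 1949 + 550 = 2499. Profit = 2150 − 2499 = -$349.
By producing, the firm covers all variable cost plus $1600 of fixed cost; shutting down would lose the full $1949.

Profit = -$349 at q = 10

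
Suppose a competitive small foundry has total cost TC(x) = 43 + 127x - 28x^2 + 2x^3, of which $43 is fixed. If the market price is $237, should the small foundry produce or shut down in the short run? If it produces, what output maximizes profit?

Strip out fixed cost: VC = 127x - 28x^2 + 2x^3. Then AVC = 127 - 28x + 2x^2 and MC = 127 - 56x + 6x^2.
The AVC parabola has its vertex at x = 28/4 = 7, where AVC = 127 - 28·7 + 2·7^2 = $29.
P = $237 exceeds min AVC = $29, so the firm stays open.
Solving P = MC: -110 - 56x + 6x^2 = 0 ⇒ x = -5/3 or 11. On the upward-sloping branch, x* = 11.
Check: AVC at x = 11 is $61 ≤ P, so revenue covers variable cost.
Profit = P·x − TC = 237·11 − 714 = $1893.

Produce at x = 11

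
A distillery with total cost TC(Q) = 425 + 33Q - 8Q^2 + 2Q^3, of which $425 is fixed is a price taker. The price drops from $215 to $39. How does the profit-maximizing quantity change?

Output falls from 7 to 3

AVC = 33 - 8Q + 2Q^2, minimized at Q = 2 where min AVC = $25. MC = 33 - 16Q + 6Q^2.
At P = $215 ≥ min AVC, set P = MC on the rising branch: Q = 7.
At P = $39 ≥ min AVC, set P = MC: Q = 3. The firm stays open but cuts output.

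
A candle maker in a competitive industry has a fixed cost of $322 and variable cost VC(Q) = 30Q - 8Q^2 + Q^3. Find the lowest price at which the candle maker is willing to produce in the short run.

The shutdown price is the minimum of AVC. VC = 30Q - 8Q^2 + Q^3, so AVC = 30 - 8Q + Q^2.
At the minimum of AVC, MC = AVC. MC = 30 - 16Q + 3Q^2; setting MC = AVC gives 2Q^2 - 8Q = 0, so Q = 4. min AVC = 14.
So the shutdown price is $14.

$14 per unit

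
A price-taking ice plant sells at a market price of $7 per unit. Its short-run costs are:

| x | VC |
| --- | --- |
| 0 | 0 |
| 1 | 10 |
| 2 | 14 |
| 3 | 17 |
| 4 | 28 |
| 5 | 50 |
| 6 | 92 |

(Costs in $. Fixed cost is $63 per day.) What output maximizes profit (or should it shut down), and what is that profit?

Profit at each row (π = 7x − TC): x=0: -63; x=1: -66; x=2: -63; x=3: -59; x=4: -63; x=5: -78; x=6: -113.
Profit is maximized at x = 3. AVC there is 17/3 = $5.67 ≤ P, so producing beats shutting down (which would give -$63).

x = 3; profit = -$59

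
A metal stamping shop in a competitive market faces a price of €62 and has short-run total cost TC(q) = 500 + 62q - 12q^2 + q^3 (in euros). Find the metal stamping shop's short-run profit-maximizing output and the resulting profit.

Profit = -€244 at q = 8

AVC = 62 - 12q + q^2; min AVC = €26 at q = 6. Since P = €62 ≥ min AVC, the firm produces.
With MC = 62 - 24q + 3q^2, P = MC on the upward-sloping part at q* = 8.
TR = 62·8 = 496. TC = 500 + 240 = 740. Profit = 496 − 740 = -€244.
Shutting down would mean losing the fixed cost of €500, so operating at a loss of €244 is better by €256.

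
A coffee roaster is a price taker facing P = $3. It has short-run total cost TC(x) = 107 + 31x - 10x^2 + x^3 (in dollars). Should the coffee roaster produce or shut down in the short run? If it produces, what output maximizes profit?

Shut down

Strip out fixed cost: VC = 31x - 10x^2 + x^3. Then AVC = 31 - 10x + x^2 and MC = 31 - 20x + 3x^2.
AVC is minimized where dAVC/dx = -10 + 2x = 0, at x = 5; min AVC = 31 - 10·5 + 5^2 = $6.
P = $3 lies below min AVC = $6; no output level covers variable cost.
Best response: produce nothing and absorb the $107 fixed cost.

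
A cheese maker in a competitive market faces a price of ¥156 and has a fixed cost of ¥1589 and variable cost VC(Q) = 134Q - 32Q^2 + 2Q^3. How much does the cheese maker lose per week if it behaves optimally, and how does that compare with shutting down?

Profit = -¥137 at Q = 11

AVC = 134 - 32Q + 2Q^2; min AVC = ¥6 at Q = 8. Since P = ¥156 ≥ min AVC, the firm produces.
MC = 134 - 64Q + 6Q^2. Setting P = MC and taking the root on the rising branch gives Q* = 11.
TR = 156·11 = 1716. TC = 1589 + 264 = 1853. Profit = 1716 − 1853 = -¥137.
By producing, the firm covers all variable cost plus ¥1452 of fixed cost; shutting down would lose the full ¥1589.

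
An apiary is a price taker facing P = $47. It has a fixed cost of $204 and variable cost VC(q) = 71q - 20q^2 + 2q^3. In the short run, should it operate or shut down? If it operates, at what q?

Produce at q = 6

Variable cost is VC = 71q - 20q^2 + 2q^3, so AVC = VC/q = 71 - 20q + 2q^2 and MC = dTC/dq = 71 - 40q + 6q^2.
AVC is minimized where dAVC/dq = -20 + 4q = 0, at q = 5; min AVC = 71 - 20·5 + 2·5^2 = $21.
Because $47 ≥ $21, revenue can cover variable cost; the firm operates.
Solving P = MC: 24 - 40q + 6q^2 = 0 ⇒ q = 2/3 or 6. On the upward-sloping branch, q* = 6.
Check: AVC at q = 6 is $23 ≤ P, so revenue covers variable cost.
Profit = P·q − TC = 47·6 − 342 = -$60, a loss, but smaller than the $204 fixed cost the firm would lose by shutting down.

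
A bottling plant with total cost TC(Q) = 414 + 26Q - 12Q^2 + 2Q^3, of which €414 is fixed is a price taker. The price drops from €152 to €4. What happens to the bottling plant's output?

Output falls from 7 to 0 (the firm shuts down)

MC = 26 - 24Q + 6Q^2; the shutdown threshold is min AVC = €8 (at Q = 3).
With P = €152 above the shutdown price, P = MC gives Q = 7.
At P = €4 < min AVC = €8, price no longer covers variable cost at any output, so the firm shuts down: Q = 0.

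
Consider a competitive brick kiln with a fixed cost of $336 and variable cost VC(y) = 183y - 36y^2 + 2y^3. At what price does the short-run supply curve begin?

Short-run supply begins at min AVC. From VC = 183y - 36y^2 + 2y^3, AVC = 183 - 36y + 2y^2.
dAVC/dy = -36 + 4y = 0 gives y = 9. min AVC = 183 - 36·9 + 2·9^2 = 21.
For P < $21 the firm produces nothing.

$21 per unit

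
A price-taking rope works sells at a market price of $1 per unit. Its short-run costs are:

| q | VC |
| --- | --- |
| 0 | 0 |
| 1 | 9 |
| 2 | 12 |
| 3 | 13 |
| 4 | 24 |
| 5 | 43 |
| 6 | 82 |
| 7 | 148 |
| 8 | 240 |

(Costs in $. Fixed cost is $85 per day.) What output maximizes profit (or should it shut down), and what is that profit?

q = 0 (shut down); profit = -$85

Tabulate TR − TC: q=0: -85; q=1: -93; q=2: -95; q=3: -95; q=4: -105; q=5: -123; q=6: -161; q=7: -226; q=8: -317.
Profit is highest at q = 0. Equivalently, the lowest AVC in the table is 13/3 ≈ $4.33 at q = 3, and P = $1 falls below it — price never covers variable cost, so the firm shuts down and loses only its fixed cost.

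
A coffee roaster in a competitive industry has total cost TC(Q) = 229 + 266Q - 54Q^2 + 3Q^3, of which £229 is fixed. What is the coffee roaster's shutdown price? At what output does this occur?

The shutdown price is the minimum of AVC. VC = 266Q - 54Q^2 + 3Q^3, so AVC = 266 - 54Q + 3Q^2.
dAVC/dQ = -54 + 6Q = 0 gives Q = 9. min AVC = 266 - 54·9 + 3·9^2 = 23.
So the shutdown price is £23.

£23 per unit, at Q = 9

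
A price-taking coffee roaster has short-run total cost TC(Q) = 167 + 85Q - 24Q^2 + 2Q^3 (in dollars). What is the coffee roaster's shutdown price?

The firm shuts down when price falls below the minimum of average variable cost. AVC = VC/Q = 85 - 24Q + 2Q^2.
At the minimum of AVC, MC = AVC. MC = 85 - 48Q + 6Q^2; setting MC = AVC gives 4Q^2 - 24Q = 0, so Q = 6. min AVC = 13.
The firm shuts down for any P below $13.

$13 per unit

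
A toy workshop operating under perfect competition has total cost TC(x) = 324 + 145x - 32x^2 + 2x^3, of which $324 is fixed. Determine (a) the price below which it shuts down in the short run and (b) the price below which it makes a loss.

Shutdown price = $17; break-even price = $55

Shutdown price = min AVC. AVC = 145 - 32x + 2x^2, with vertex at x = 8 and minimum $17.
ATC = 324/x + 145 - 32x + 2x^2. Setting dATC/dx = −324/x^2 − 32 + 4x = 0 gives x = 9 (since 4·9^3 − 32·9^2 = 324).
min ATC = 324/9 + 145 − 32·9 + 2·9^2 = $55. That is the break-even price.
Between these two prices the firm operates at a loss; above $55 it earns a profit.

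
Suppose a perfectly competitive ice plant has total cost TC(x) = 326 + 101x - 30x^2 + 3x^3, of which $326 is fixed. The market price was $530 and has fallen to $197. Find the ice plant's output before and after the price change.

Output falls from 11 to 8

AVC = 101 - 30x + 3x^2, minimized at x = 5 where min AVC = $26. MC = 101 - 60x + 9x^2.
At P = $530 ≥ min AVC, set P = MC on the rising branch: x = 11.
At P = $197 ≥ min AVC, set P = MC: x = 8. The firm stays open but cuts output.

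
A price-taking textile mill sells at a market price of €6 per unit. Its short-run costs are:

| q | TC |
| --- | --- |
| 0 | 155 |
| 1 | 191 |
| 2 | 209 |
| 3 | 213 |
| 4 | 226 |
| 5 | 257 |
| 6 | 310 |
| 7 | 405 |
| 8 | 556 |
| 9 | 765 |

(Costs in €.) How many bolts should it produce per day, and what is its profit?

Tabulate TR − TC: q=0: -155; q=1: -185; q=2: -197; q=3: -195; q=4: -202; q=5: -227; q=6: -274; q=7: -363; q=8: -508; q=9: -711.
Profit is highest at q = 0. Equivalently, the lowest AVC in the table is 71/4 ≈ €17.75 at q = 4, and P = €6 falls below it — price never covers variable cost, so the firm shuts down and loses only its fixed cost.

q = 0 (shut down); profit = -€155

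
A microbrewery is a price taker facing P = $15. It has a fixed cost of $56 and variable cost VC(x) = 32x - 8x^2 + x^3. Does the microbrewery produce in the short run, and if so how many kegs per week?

Shut down

Variable cost is VC = 32x - 8x^2 + x^3, so AVC = VC/x = 32 - 8x + x^2 and MC = dTC/dx = 32 - 16x + 3x^2.
The AVC parabola has its vertex at x = 8/2 = 4, where AVC = 32 - 8·4 + 4^2 = $16.
P = $15 lies below min AVC = $16; no output level covers variable cost.
Shutting down limits the loss to fixed cost, $56.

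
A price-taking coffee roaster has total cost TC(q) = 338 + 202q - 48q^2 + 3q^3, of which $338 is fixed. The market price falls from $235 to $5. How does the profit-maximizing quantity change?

Output falls from 11 to 0 (the firm shuts down)

AVC = 202 - 48q + 3q^2, minimized at q = 8 where min AVC = $10. MC = 202 - 96q + 9q^2.
With P = $235 above the shutdown price, P = MC gives q = 11.
At P = $5 < min AVC = $10, price no longer covers variable cost at any output, so the firm shuts down: q = 0.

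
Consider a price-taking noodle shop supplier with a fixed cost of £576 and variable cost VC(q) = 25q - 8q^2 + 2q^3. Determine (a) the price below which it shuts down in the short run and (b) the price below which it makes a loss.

Shutdown price = £17; break-even price = £145

AVC = 25 - 8q + 2q^2; minimized at q = 2, giving min AVC = £17. That is the shutdown price.
ATC = 576/q + 25 - 8q + 2q^2. Setting dATC/dq = −576/q^2 − 8 + 4q = 0 gives q = 6 (since 4·6^3 − 8·6^2 = 576).
min ATC = 576/6 + 25 − 8·6 + 2·6^2 = £145. That is the break-even price.
Between these two prices the firm operates at a loss; above £145 it earns a profit.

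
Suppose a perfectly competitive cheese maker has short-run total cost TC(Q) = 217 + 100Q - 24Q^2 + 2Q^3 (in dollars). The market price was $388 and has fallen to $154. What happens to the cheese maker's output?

Output falls from 12 to 9

AVC = 100 - 24Q + 2Q^2, minimized at Q = 6 where min AVC = $28. MC = 100 - 48Q + 6Q^2.
With P = $388 above the shutdown price, P = MC gives Q = 12.
At P = $154 ≥ min AVC, set P = MC: Q = 9. The firm stays open but cuts output.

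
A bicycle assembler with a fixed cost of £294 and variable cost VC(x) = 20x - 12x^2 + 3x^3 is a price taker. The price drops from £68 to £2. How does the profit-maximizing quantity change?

Output falls from 4 to 0 (the firm shuts down)

MC = 20 - 24x + 9x^2; the shutdown threshold is min AVC = £8 (at x = 2).
With P = £68 above the shutdown price, P = MC gives x = 4.
At P = £2 < min AVC = £8, price no longer covers variable cost at any output, so the firm shuts down: x = 0.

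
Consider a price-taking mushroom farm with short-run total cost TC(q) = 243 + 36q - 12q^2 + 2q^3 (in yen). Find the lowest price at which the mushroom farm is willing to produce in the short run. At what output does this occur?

The firm shuts down when price falls below the minimum of average variable cost. AVC = VC/q = 36 - 12q + 2q^2.
At the minimum of AVC, MC = AVC. MC = 36 - 24q + 6q^2; setting MC = AVC gives 4q^2 - 12q = 0, so q = 3. min AVC = 18.
The firm shuts down for any P below ¥18.

¥18 per unit, at q = 3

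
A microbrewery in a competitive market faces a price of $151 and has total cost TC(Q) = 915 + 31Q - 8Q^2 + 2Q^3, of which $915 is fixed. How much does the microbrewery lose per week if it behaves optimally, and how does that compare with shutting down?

AVC = 31 - 8Q + 2Q^2; min AVC = $23 at Q = 2. Since P = $151 ≥ min AVC, the firm produces.
MC = 31 - 16Q + 6Q^2. Setting P = MC and taking the root on the rising branch gives Q* = 6.
TR = 151·6 = 906. TC = 915 + 330 = 1245. Profit = 906 − 1245 = -$339.
By producing, the firm covers all variable cost plus $576 of fixed cost; shutting down would lose the full $915.

Profit = -$339 at Q = 6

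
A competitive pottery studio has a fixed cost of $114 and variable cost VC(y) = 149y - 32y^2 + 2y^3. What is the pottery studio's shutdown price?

The firm shuts down when price falls below the minimum of average variable cost. AVC = VC/y = 149 - 32y + 2y^2.
dAVC/dy = -32 + 4y = 0 gives y = 8. min AVC = 149 - 32·8 + 2·8^2 = 21.
For P < $21 the firm produces nothing.

$21 per unit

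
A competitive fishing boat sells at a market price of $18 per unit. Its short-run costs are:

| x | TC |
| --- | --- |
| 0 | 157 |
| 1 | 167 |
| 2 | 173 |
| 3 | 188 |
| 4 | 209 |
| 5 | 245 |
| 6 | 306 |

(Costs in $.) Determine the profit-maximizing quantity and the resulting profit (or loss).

Tabulate TR − TC: x=0: -157; x=1: -149; x=2: -137; x=3: -134; x=4: -137; x=5: -155; x=6: -198.
Profit is maximized at x = 3. AVC there is 31/3 = $10.33 ≤ P, so producing beats shutting down (which would give -$157).

x = 3; profit = -$134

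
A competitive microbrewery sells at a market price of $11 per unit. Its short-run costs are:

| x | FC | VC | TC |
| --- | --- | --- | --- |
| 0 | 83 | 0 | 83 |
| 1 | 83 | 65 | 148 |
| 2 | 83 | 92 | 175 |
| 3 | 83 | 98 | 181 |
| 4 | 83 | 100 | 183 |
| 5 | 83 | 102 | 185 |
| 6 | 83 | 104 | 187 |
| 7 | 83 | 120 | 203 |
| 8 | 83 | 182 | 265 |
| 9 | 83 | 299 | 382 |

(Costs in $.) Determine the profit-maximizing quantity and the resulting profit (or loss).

Tabulate TR − TC: x=0: -83; x=1: -137; x=2: -153; x=3: -148; x=4: -139; x=5: -130; x=6: -121; x=7: -126; x=8: -177; x=9: -283.
Profit is highest at x = 0. Equivalently, the lowest AVC in the table is 120/7 ≈ $17.14 at x = 7, and P = $11 falls below it — price never covers variable cost, so the firm shuts down and loses only its fixed cost.

x = 0 (shut down); profit = -$83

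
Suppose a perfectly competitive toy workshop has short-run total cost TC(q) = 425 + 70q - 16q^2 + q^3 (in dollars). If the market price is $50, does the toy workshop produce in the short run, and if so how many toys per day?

Produce at q = 10

Strip out fixed cost: VC = 70q - 16q^2 + q^3. Then AVC = 70 - 16q + q^2 and MC = 70 - 32q + 3q^2.
The AVC parabola has its vertex at q = 16/2 = 8, where AVC = 70 - 16·8 + 8^2 = $6.
Because $50 ≥ $6, revenue can cover variable cost; the firm operates.
Solving P = MC: 20 - 32q + 3q^2 = 0 ⇒ q = 2/3 or 10. On the upward-sloping branch, q* = 10.
Check: AVC at q = 10 is $10 ≤ P, so revenue covers variable cost.
Profit = P·q − TC = 50·10 − 525 = -$25, a loss, but smaller than the $425 fixed cost the firm would lose by shutting down.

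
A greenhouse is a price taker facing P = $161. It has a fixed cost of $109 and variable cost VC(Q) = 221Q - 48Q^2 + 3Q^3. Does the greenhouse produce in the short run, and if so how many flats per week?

Variable cost is VC = 221Q - 48Q^2 + 3Q^3, so AVC = VC/Q = 221 - 48Q + 3Q^2 and MC = dTC/dQ = 221 - 96Q + 9Q^2.
The AVC parabola has its vertex at Q = 48/6 = 8, where AVC = 221 - 48·8 + 3·8^2 = $29.
P = $161 exceeds min AVC = $29, so the firm stays open.
P = MC gives 60 - 96Q + 9Q^2 = 0, with roots 2/3 and 10. Take the larger (rising MC): Q* = 10.
Check: AVC at Q = 10 is $41 ≤ P, so revenue covers variable cost.
Profit = P·Q − TC = 161·10 − 519 = $1091.

Produce at Q = 10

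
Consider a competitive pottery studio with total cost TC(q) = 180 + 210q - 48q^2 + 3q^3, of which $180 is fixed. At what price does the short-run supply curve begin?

The firm shuts down when price falls below the minimum of average variable cost. AVC = VC/q = 210 - 48q + 3q^2.
At the minimum of AVC, MC = AVC. MC = 210 - 96q + 9q^2; setting MC = AVC gives 6q^2 - 48q = 0, so q = 8. min AVC = 18.
So the shutdown price is $18.

$18 per unit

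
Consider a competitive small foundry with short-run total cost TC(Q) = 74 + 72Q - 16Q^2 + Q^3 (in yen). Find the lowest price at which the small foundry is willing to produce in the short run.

¥8 per unit

The firm shuts down when price falls below the minimum of average variable cost. AVC = VC/Q = 72 - 16Q + Q^2.
dAVC/dQ = -16 + 2Q = 0 gives Q = 8. min AVC = 72 - 16·8 + 8^2 = 8.
So the shutdown price is ¥8.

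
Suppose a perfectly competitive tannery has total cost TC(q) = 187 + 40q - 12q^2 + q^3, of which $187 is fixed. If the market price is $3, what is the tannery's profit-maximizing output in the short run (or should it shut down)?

Shut down

Strip out fixed cost: VC = 40q - 12q^2 + q^3. Then AVC = 40 - 12q + q^2 and MC = 40 - 24q + 3q^2.
The AVC parabola has its vertex at q = 12/2 = 6, where AVC = 40 - 12·6 + 6^2 = $4.
P = $3 lies below min AVC = $4; no output level covers variable cost.
Shutting down limits the loss to fixed cost, $187.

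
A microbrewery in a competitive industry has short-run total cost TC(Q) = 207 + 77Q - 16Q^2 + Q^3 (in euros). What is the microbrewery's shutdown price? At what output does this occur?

Short-run supply begins at min AVC. From VC = 77Q - 16Q^2 + Q^3, AVC = 77 - 16Q + Q^2.
At the minimum of AVC, MC = AVC. MC = 77 - 32Q + 3Q^2; setting MC = AVC gives 2Q^2 - 16Q = 0, so Q = 8. min AVC = 13.
For P < €13 the firm produces nothing.

€13 per unit, at Q = 8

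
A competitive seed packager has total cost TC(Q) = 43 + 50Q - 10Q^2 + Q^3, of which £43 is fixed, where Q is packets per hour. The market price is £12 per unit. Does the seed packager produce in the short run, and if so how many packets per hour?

Shut down

From TC, MC = TC'(Q) = 50 - 20Q + 3Q^2 and AVC = VC/Q = 50 - 10Q + Q^2.
AVC is minimized where dAVC/dQ = -10 + 2Q = 0, at Q = 5; min AVC = 50 - 10·5 + 5^2 = £25.
P = £12 lies below min AVC = £25; no output level covers variable cost.
The firm minimizes its loss by shutting down and losing only its fixed cost of £43.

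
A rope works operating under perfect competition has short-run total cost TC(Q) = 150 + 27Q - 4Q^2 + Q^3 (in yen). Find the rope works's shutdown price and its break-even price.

AVC = 27 - 4Q + Q^2; minimized at Q = 2, giving min AVC = ¥23. That is the shutdown price.
ATC = 150/Q + 27 - 4Q + Q^2. Setting dATC/dQ = −150/Q^2 − 4 + 2Q = 0 gives Q = 5 (since 2·5^3 − 4·5^2 = 150).
min ATC = 150/5 + 27 − 4·5 + 5^2 = ¥62. That is the break-even price.
Between these two prices the firm operates at a loss; above ¥62 it earns a profit.

Shutdown price = ¥23; break-even price = ¥62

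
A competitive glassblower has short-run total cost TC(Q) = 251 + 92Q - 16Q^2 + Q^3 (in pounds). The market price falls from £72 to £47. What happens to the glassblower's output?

Output falls from 10 to 9

AVC = 92 - 16Q + Q^2, minimized at Q = 8 where min AVC = £28. MC = 92 - 32Q + 3Q^2.
At P = £72 ≥ min AVC, set P = MC on the rising branch: Q = 10.
At P = £47 ≥ min AVC, set P = MC: Q = 9. The firm stays open but cuts output.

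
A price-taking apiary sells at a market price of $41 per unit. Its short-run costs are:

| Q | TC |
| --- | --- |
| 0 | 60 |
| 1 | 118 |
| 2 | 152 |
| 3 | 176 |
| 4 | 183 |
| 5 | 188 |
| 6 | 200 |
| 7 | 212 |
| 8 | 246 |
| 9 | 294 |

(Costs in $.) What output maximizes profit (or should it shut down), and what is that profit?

Q = 8; profit = $82

Profit at each row (π = 41Q − TC): Q=0: -60; Q=1: -77; Q=2: -70; Q=3: -53; Q=4: -19; Q=5: 17; Q=6: 46; Q=7: 75; Q=8: 82; Q=9: 75.
Profit is maximized at Q = 8. AVC there is 186/8 = $23.25 ≤ P, so producing beats shutting down (which would give -$60).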